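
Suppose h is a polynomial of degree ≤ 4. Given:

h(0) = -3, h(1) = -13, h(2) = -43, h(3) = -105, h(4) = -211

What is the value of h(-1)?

Write h(n) = an^4 + bn³ + cn² + dn + e; the 5 given values yield a linear system in the 5 coefficients.
Solving, the leading coefficient vanishes, and h(n) = -2n³ - 4n² - 4n - 3.
Then h(-1) = -1.

-1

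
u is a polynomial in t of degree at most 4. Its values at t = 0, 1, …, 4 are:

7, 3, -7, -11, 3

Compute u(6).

First differences: -4, -10, -4, 14. Second differences: -6, 6, 18. Third differences: 12, 12.
Level-3 differences are constant, so u has degree 3.
Fitting a degree-3 polynomial gives u(t) = 2t³ - 9t² + 3t + 7.
Then u(6) = 133.

133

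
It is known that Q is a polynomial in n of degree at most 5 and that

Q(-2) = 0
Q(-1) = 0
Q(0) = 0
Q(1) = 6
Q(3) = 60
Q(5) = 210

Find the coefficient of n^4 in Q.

Write Q(n) = an^5 + bn^4 + cn³ + dn² + en + p; the 6 given values yield a linear system in the 6 coefficients.
Solving, the top 2 coefficients vanish, and Q(n) = n³ + 3n² + 2n.
The coefficient of n^4 is 0.

0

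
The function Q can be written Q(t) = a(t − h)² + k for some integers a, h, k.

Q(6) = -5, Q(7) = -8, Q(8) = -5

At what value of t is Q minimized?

First differences -3, 3; second difference 6 = 2a, so a = 3.
Expanding, the t-coefficient is −2ah = -6h; matching it to the data gives h = 7, and then k = -8.
So Q(t) = 3(t − 7)² − 8.
Hence h = 7.

7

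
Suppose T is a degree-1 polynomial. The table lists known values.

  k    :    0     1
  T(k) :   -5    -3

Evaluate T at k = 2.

-1

Write T(k) = ak + b; the 2 given values yield a linear system in the 2 coefficients.
Solving, T(k) = 2k - 5.
Then T(2) = -1.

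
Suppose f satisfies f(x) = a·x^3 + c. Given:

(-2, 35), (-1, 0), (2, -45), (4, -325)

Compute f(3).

-140

From f(-2) = 35 and f(-1) = 0: -8a + c = 35 and -1a + c = 0.
Subtracting: 7a = -35, so a = -5; then c = 35 − (-5)·(-8) = -5.
So f(x) = -5x³ − 5, and f(3) = -140.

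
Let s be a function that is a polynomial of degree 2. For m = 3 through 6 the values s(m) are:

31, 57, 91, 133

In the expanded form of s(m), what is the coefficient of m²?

4

First differences: 26, 34, 42. Second differences: 8, 8.
Level-2 differences are constant, so s has degree 2.
Fitting a degree-2 polynomial gives s(m) = 4m² - 2m + 1.
The coefficient of m² is 4.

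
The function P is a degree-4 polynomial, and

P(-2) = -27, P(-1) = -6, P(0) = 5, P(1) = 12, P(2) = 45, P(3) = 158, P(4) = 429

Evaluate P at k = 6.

Write P(k) = ak^4 + bk³ + ck² + dk + e; the 7 given values yield a linear system in the 5 coefficients.
Solving, P(k) = k^4 + 3k³ - 3k² + 6k + 5.
Then P(6) = 1877.

1877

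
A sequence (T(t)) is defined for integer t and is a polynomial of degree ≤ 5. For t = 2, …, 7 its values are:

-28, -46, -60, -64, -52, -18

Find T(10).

First differences: -18, -14, -4, 12, 34. Second differences: 4, 10, 16, 22. Third differences: 6, 6, 6.
Level-3 differences are constant, so T has degree 3.
Fitting a degree-3 polynomial gives T(t) = t³ - 7t² - 2t - 4.
Then T(10) = 276.

276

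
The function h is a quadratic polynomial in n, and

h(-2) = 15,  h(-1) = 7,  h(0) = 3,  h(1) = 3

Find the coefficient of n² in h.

First differences: -8, -4, 0. Second differences: 4, 4.
Level-2 differences are constant, so h has degree 2.
Fitting a degree-2 polynomial gives h(n) = 2n² - 2n + 3.
The coefficient of n² is 2.

2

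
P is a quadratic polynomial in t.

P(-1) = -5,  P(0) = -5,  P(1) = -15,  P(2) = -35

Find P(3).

Write P(t) = at² + bt + c; the 4 given values yield a linear system in the 3 coefficients.
Solving, P(t) = -5t² - 5t - 5.
Then P(3) = -65.

-65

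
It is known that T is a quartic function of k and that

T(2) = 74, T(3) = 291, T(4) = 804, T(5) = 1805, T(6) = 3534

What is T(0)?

0

Write T(k) = ak^4 + bk³ + ck² + dk + e; the 5 given values yield a linear system in the 5 coefficients.
Solving, T(k) = 2k^4 + 4k³ + 2k² + k.
The constant term is T(0) = 0.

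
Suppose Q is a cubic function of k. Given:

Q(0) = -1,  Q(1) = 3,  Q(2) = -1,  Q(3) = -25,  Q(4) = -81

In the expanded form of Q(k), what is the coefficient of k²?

Write Q(k) = ak³ + bk² + ck + d; the 5 given values yield a linear system in the 4 coefficients.
Solving, Q(k) = -2k³ + 2k² + 4k - 1.
The coefficient of k² is 2.

2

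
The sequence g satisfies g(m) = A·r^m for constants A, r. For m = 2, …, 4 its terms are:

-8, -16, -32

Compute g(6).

Consecutive ratio: -16/(-8) = 2, and -32/(-16) = 2, so r = 2.
Then A·2^2 = -8 gives A = -2, and g(m) = -2·2^m.
g(6) = -2·2^6 = -128.

-128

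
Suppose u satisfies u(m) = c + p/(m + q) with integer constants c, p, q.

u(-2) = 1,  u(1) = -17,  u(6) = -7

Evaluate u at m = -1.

(u(m) − c)(m + q) = p for each data point; the three points give a linear system in c and q, then p follows.
Solving: c = -5, q = 0, p = -12, so u(m) = -5 − 12/(m + 0).
Then u(-1) = -5 − 12/(-1) = 7.

7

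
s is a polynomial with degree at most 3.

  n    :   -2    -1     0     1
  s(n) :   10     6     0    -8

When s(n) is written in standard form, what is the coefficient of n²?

-1

First differences: -4, -6, -8. Second differences: -2, -2.
Level-2 differences are constant, so s has degree 2.
Fitting a degree-2 polynomial gives s(n) = -n² - 7n.
The coefficient of n² is -1.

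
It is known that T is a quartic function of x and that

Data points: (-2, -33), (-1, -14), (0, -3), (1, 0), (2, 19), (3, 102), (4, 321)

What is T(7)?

2874

First differences: 19, 11, 3, 19, 83, 219. Second differences: -8, -8, 16, 64, 136. Third differences: 0, 24, 48, 72. Fourth differences: 24, 24, 24.
Level-4 differences are constant, so T has degree 4.
Fitting a degree-4 polynomial gives T(x) = x^4 + 2x³ - 5x² + 5x - 3.
Then T(7) = 2874.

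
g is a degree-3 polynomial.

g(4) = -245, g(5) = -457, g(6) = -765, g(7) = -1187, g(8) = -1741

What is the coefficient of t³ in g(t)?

-3

First differences: -212, -308, -422, -554. Second differences: -96, -114, -132. Third differences: -18, -18.
Level-3 differences are constant, so g has degree 3.
Fitting a degree-3 polynomial gives g(t) = -3t³ - 3t² - 2t + 3.
The coefficient of t³ is -3.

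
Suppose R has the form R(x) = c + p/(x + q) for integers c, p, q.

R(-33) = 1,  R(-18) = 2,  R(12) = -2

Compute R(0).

-10

(R(x) − c)(x + q) = p for each data point; the three points give a linear system in c and q, then p follows.
Solving: c = 0, q = 3, p = -30, so R(x) = -30/(x + 3).
Then R(0) = 0 − 30/3 = -10.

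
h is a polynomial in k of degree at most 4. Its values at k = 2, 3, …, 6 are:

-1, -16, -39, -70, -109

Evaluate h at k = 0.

First differences: -15, -23, -31, -39. Second differences: -8, -8, -8.
Level-2 differences are constant, so h has degree 2.
Fitting a degree-2 polynomial gives h(k) = -4k² + 5k + 5.
Then h(0) = 5.

5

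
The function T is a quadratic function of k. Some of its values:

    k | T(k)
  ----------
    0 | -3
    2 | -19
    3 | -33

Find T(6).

-99

Write T(k) = ak² + bk + c; the 3 given values yield a linear system in the 3 coefficients.
Solving, T(k) = -2k² - 4k - 3.
Then T(6) = -99.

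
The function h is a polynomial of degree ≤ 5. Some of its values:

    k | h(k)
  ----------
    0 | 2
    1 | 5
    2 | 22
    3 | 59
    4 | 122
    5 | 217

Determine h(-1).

Write h(k) = ak^5 + bk^4 + ck³ + dk² + ek + p; the 6 given values yield a linear system in the 6 coefficients.
Solving, the top 2 coefficients vanish, and h(k) = k³ + 4k² - 2k + 2.
Then h(-1) = 7.

7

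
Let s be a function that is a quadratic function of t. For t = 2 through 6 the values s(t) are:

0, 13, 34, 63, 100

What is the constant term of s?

First differences: 13, 21, 29, 37. Second differences: 8, 8, 8.
Level-2 differences are constant, so s has degree 2.
Fitting a degree-2 polynomial gives s(t) = 4t² - 7t - 2.
The constant term is s(0) = -2.

-2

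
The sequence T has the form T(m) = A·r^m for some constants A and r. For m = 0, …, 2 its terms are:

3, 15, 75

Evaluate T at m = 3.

Consecutive ratio: 15/3 = 5, and 75/15 = 5, so r = 5.
Then A·5^0 = 3 gives A = 3, and T(m) = 3·5^m.
T(3) = 3·5^3 = 375.

375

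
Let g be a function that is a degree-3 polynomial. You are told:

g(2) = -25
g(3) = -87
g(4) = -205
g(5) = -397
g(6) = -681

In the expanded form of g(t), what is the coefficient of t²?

Write g(t) = at³ + bt² + ct + d; the 5 given values yield a linear system in the 4 coefficients.
Solving, g(t) = -3t³ - t² + 3.
The coefficient of t² is -1.

-1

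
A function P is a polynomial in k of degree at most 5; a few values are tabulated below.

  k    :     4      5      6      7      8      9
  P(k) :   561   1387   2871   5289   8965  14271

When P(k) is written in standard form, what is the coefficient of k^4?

2

Write P(k) = ak^5 + bk^4 + ck³ + dk² + ek + p; the 6 given values yield a linear system in the 6 coefficients.
Solving, the leading coefficient vanishes, and P(k) = 2k^4 + 2k³ - 3k² - 7k - 3.
The coefficient of k^4 is 2.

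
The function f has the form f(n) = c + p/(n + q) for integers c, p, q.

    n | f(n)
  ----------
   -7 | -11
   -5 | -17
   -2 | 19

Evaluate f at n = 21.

-4

(f(n) − c)(n + q) = p for each data point; the three points give a linear system in c and q, then p follows.
Solving: c = -5, q = 3, p = 24, so f(n) = -5 + 24/(n + 3).
Then f(21) = -5 + 24/24 = -4.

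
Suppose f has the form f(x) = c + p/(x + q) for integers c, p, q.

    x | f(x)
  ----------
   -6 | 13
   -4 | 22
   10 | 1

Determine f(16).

2

(f(x) − c)(x + q) = p for each data point; the three points give a linear system in c and q, then p follows.
Solving: c = 4, q = 2, p = -36, so f(x) = 4 − 36/(x + 2).
Then f(16) = 4 − 36/18 = 2.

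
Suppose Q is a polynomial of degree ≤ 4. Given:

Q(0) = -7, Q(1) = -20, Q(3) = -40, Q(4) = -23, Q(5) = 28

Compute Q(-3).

Write Q(n) = an^4 + bn³ + cn² + dn + e; the 5 given values yield a linear system in the 5 coefficients.
Solving, the leading coefficient vanishes, and Q(n) = 2n³ - 7n² - 8n - 7.
Then Q(-3) = -100.

-100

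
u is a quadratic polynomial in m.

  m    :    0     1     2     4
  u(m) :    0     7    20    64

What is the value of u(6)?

Write u(m) = am² + bm + c; the 4 given values yield a linear system in the 3 coefficients.
Solving, u(m) = 3m² + 4m.
Then u(6) = 132.

132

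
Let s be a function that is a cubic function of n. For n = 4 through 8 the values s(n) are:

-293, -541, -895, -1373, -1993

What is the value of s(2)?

First differences: -248, -354, -478, -620. Second differences: -106, -124, -142. Third differences: -18, -18.
Level-3 differences are constant, so s has degree 3.
Fitting a degree-3 polynomial gives s(n) = -3n³ - 8n² + 7n - 1.
Then s(2) = -43.

-43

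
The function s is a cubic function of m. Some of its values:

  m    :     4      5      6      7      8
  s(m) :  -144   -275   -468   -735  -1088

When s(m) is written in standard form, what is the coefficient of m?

First differences: -131, -193, -267, -353. Second differences: -62, -74, -86. Third differences: -12, -12.
Level-3 differences are constant, so s has degree 3.
Fitting a degree-3 polynomial gives s(m) = -2m³ - m².
The coefficient of m is 0.

0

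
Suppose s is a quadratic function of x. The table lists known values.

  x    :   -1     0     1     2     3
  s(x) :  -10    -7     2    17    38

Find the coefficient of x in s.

Write s(x) = ax² + bx + c; the 5 given values yield a linear system in the 3 coefficients.
Solving, s(x) = 3x² + 6x - 7.
The coefficient of x is 6.

6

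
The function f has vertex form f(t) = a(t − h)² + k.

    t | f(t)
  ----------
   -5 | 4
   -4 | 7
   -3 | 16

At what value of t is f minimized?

First differences 3, 9; second difference 6 = 2a, so a = 3.
Expanding, the t-coefficient is −2ah = -6h; matching it to the data gives h = -5, and then k = 4.
So f(t) = 3(t + 5)² + 4.
Hence h = -5.

-5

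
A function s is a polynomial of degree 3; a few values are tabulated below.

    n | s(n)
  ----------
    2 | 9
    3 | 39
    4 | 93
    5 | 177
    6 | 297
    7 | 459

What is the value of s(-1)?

Write s(n) = an³ + bn² + cn + d; the 6 given values yield a linear system in the 4 coefficients.
Solving, s(n) = n³ + 3n² - 4n - 3.
Then s(-1) = 3.

3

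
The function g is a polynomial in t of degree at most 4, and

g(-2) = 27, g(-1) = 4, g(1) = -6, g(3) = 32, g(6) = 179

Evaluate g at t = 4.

Write g(t) = at^4 + bt³ + ct² + dt + e; the 5 given values yield a linear system in the 5 coefficients.
Solving, the top 2 coefficients vanish, and g(t) = 6t² - 5t - 7.
Then g(4) = 69.

69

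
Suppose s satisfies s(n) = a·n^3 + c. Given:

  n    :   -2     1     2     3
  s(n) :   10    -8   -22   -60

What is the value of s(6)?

-438

From s(-2) = 10 and s(1) = -8: -8a + c = 10 and 1a + c = -8.
Subtracting: 9a = -18, so a = -2; then c = 10 − (-2)·(-8) = -6.
So s(n) = -2n³ − 6, and s(6) = -438.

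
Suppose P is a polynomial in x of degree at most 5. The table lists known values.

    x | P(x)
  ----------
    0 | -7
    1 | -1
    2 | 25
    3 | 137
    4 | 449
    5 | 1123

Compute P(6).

First differences: 6, 26, 112, 312, 674. Second differences: 20, 86, 200, 362. Third differences: 66, 114, 162. Fourth differences: 48, 48.
Level-4 differences are constant, so P has degree 4.
Extending the table by one column gives the next first difference 1246, so P(6) = 1123 + 1246 = 2369.

2369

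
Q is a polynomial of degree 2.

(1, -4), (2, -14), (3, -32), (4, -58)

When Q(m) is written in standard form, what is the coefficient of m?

First differences: -10, -18, -26. Second differences: -8, -8.
Level-2 differences are constant, so Q has degree 2.
Fitting a degree-2 polynomial gives Q(m) = -4m² + 2m - 2.
The coefficient of m is 2.

2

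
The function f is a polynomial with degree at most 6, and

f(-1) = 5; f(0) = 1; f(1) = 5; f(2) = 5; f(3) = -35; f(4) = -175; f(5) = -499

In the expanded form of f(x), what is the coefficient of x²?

5

Write f(x) = ax^6 + bx^5 + cx^4 + dx³ + ex² + px + q; the 7 given values yield a linear system in the 7 coefficients.
Solving, the top 2 coefficients vanish, and f(x) = -x^4 + 5x² + 1.
The coefficient of x² is 5.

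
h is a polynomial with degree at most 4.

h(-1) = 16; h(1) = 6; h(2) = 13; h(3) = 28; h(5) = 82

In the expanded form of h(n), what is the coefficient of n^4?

0

Write h(n) = an^4 + bn³ + cn² + dn + e; the 5 given values yield a linear system in the 5 coefficients.
Solving, the top 2 coefficients vanish, and h(n) = 4n² - 5n + 7.
The coefficient of n^4 is 0.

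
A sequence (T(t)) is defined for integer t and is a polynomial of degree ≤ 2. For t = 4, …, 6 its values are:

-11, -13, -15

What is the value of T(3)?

-9

First differences: -2, -2.
Level-1 differences are constant, so T has degree 1.
Fitting a degree-1 polynomial gives T(t) = -2t - 3.
Then T(3) = -9.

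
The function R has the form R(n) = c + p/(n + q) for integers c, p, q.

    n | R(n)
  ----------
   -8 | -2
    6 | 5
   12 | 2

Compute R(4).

10

(R(n) − c)(n + q) = p for each data point; the three points give a linear system in c and q, then p follows.
Solving: c = 0, q = -2, p = 20, so R(n) = 20/(n − 2).
Then R(4) = 0 + 20/2 = 10.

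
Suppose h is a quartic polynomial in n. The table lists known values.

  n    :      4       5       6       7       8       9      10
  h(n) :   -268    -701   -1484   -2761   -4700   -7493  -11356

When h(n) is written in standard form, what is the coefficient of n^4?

Write h(n) = an^4 + bn³ + cn² + dn + e; the 7 given values yield a linear system in the 5 coefficients.
Solving, h(n) = -n^4 - 2n³ + 6n² + 4n + 4.
The coefficient of n^4 is -1.

-1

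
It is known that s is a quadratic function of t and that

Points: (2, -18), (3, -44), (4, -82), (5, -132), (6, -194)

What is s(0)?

First differences: -26, -38, -50, -62. Second differences: -12, -12, -12.
Level-2 differences are constant, so s has degree 2.
Fitting a degree-2 polynomial gives s(t) = -6t² + 4t - 2.
The constant term is s(0) = -2.

-2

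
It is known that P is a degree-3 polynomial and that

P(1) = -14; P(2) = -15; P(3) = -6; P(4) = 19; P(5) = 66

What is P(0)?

First differences: -1, 9, 25, 47. Second differences: 10, 16, 22. Third differences: 6, 6.
Level-3 differences are constant, so P has degree 3.
Fitting a degree-3 polynomial gives P(x) = x³ - x² - 5x - 9.
The constant term is P(0) = -9.

-9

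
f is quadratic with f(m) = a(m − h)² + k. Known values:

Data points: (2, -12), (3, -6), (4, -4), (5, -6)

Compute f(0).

First differences 6, 2, -2; second difference -4 = 2a, so a = -2.
Expanding, the m-coefficient is −2ah = 4h; matching it to the data gives h = 4, and then k = -4.
So f(m) = -2(m − 4)² − 4.
f(0) = -2·(-4)² − 4 = -36.

-36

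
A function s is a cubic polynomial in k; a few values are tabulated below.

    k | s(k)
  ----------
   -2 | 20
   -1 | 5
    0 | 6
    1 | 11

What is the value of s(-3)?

Write s(k) = ak³ + bk² + ck + d; the 4 given values yield a linear system in the 4 coefficients.
Solving, s(k) = -2k³ + 2k² + 5k + 6.
Then s(-3) = 63.

63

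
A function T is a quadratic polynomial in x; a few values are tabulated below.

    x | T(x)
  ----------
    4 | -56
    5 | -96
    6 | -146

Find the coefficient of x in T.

5

Write T(x) = ax² + bx + c; the 3 given values yield a linear system in the 3 coefficients.
Solving, T(x) = -5x² + 5x + 4.
The coefficient of x is 5.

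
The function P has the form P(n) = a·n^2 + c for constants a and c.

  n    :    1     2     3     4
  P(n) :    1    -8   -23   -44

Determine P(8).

From P(1) = 1 and P(2) = -8: 1a + c = 1 and 4a + c = -8.
Subtracting: 3a = -9, so a = -3; then c = 1 − (-3)·1 = 4.
So P(n) = -3n² + 4, and P(8) = -188.

-188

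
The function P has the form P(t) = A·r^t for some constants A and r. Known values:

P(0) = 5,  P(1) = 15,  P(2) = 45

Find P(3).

Consecutive ratio: 15/5 = 3, and 45/15 = 3, so r = 3.
Then A·3^0 = 5 gives A = 5, and P(t) = 5·3^t.
P(3) = 5·3^3 = 135.

135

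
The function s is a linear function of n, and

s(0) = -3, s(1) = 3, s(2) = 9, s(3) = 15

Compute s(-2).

First differences: 6, 6, 6.
Level-1 differences are constant, so s has degree 1.
Fitting a degree-1 polynomial gives s(n) = 6n - 3.
Then s(-2) = -15.

-15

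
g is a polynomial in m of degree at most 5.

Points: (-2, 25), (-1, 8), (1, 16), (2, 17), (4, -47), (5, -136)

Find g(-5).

304

Write g(m) = am^5 + bm^4 + cm³ + dm² + em + p; the 6 given values yield a linear system in the 6 coefficients.
Solving, the top 2 coefficients vanish, and g(m) = -2m³ + 3m² + 6m + 9.
Then g(-5) = 304.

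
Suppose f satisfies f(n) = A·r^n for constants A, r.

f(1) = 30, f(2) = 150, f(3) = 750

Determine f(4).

Consecutive ratio: 150/30 = 5, and 750/150 = 5, so r = 5.
Then A·5^1 = 30 gives A = 6, and f(n) = 6·5^n.
f(4) = 6·5^4 = 3750.

3750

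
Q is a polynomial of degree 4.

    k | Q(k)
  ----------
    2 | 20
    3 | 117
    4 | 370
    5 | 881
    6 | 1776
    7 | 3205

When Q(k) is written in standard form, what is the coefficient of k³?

3

Write Q(k) = ak^4 + bk³ + ck² + dk + e; the 6 given values yield a linear system in the 5 coefficients.
Solving, Q(k) = k^4 + 3k³ - 4k² - 5k + 6.
The coefficient of k³ is 3.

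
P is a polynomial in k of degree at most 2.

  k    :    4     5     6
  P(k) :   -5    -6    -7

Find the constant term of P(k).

First differences: -1, -1.
Level-1 differences are constant, so P has degree 1.
Fitting a degree-1 polynomial gives P(k) = -k - 1.
The constant term is P(0) = -1.

-1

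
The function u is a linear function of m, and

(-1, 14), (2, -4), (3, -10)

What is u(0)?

Write u(m) = am + b; the 3 given values yield a linear system in the 2 coefficients.
Solving, u(m) = -6m + 8.
The constant term is u(0) = 8.

8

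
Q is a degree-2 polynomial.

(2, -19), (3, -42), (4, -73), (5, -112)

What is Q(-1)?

2

First differences: -23, -31, -39. Second differences: -8, -8.
Level-2 differences are constant, so Q has degree 2.
Fitting a degree-2 polynomial gives Q(m) = -4m² - 3m + 3.
Then Q(-1) = 2.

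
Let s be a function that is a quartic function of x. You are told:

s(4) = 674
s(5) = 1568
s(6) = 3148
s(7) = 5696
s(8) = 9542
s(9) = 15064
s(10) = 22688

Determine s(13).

63152

Write s(x) = ax^4 + bx³ + cx² + dx + e; the 7 given values yield a linear system in the 5 coefficients.
Solving, s(x) = 2x^4 + 3x³ - 4x² + 9x - 2.
Then s(13) = 63152.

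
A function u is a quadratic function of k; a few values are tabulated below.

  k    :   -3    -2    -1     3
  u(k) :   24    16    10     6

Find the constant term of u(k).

6

Write u(k) = ak² + bk + c; the 4 given values yield a linear system in the 3 coefficients.
Solving, u(k) = k² - 3k + 6.
The constant term is u(0) = 6.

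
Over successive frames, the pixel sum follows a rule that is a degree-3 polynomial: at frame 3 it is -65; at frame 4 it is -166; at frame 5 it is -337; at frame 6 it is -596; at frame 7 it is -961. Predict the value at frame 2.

Write the value at k as T(k).
First differences: -101, -171, -259, -365. Second differences: -70, -88, -106. Third differences: -18, -18.
Level-3 differences are constant, so T has degree 3.
Fitting a degree-3 polynomial gives T(k) = -3k³ + k² + 3k - 2.
Then T(2) = -16.

-16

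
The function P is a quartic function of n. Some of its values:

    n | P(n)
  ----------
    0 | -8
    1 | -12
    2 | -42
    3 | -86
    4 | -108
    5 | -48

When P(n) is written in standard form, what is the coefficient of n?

7

First differences: -4, -30, -44, -22, 60. Second differences: -26, -14, 22, 82. Third differences: 12, 36, 60. Fourth differences: 24, 24.
Level-4 differences are constant, so P has degree 4.
Fitting a degree-4 polynomial gives P(n) = n^4 - 4n³ - 8n² + 7n - 8.
The coefficient of n is 7.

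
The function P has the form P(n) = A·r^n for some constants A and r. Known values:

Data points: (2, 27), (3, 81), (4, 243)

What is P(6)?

Consecutive ratio: 81/27 = 3, and 243/81 = 3, so r = 3.
Then A·3^2 = 27 gives A = 3, and P(n) = 3·3^n.
P(6) = 3·3^6 = 2187.

2187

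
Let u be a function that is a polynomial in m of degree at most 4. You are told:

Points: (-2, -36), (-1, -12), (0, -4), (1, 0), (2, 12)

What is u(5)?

216

First differences: 24, 8, 4, 12. Second differences: -16, -4, 8. Third differences: 12, 12.
Level-3 differences are constant, so u has degree 3.
Fitting a degree-3 polynomial gives u(m) = 2m³ - 2m² + 4m - 4.
Then u(5) = 216.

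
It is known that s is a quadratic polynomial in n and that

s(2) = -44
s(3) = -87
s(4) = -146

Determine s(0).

-6

Write s(n) = an² + bn + c; the 3 given values yield a linear system in the 3 coefficients.
Solving, s(n) = -8n² - 3n - 6.
Then s(0) = -6.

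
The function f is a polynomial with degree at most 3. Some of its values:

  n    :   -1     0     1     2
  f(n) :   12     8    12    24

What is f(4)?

72

First differences: -4, 4, 12. Second differences: 8, 8.
Level-2 differences are constant, so f has degree 2.
Fitting a degree-2 polynomial gives f(n) = 4n² + 8.
Then f(4) = 72.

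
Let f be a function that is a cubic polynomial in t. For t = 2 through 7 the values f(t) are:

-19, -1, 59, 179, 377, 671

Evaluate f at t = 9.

1619

First differences: 18, 60, 120, 198, 294. Second differences: 42, 60, 78, 96. Third differences: 18, 18, 18.
Level-3 differences are constant, so f has degree 3.
Fitting a degree-3 polynomial gives f(t) = 3t³ - 6t² - 9t - 1.
Then f(9) = 1619.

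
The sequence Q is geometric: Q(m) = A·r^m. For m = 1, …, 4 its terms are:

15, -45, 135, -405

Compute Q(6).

Consecutive ratio: -45/15 = -3, and 135/(-45) = -3, so r = -3.
Then A·(-3)^1 = 15 gives A = -5, and Q(m) = -5·(-3)^m.
Q(6) = -5·(-3)^6 = -3645.

-3645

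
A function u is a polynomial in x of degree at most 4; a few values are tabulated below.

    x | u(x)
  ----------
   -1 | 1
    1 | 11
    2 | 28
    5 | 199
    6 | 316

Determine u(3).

Write u(x) = ax^4 + bx³ + cx² + dx + e; the 5 given values yield a linear system in the 5 coefficients.
Solving, the leading coefficient vanishes, and u(x) = x³ + 2x² + 4x + 4.
Then u(3) = 61.

61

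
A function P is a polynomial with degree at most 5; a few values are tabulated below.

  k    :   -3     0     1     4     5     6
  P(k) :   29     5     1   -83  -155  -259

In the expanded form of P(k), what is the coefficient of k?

Write P(k) = ak^5 + bk^4 + ck³ + dk² + ek + p; the 6 given values yield a linear system in the 6 coefficients.
Solving, the top 2 coefficients vanish, and P(k) = -k³ - k² - 2k + 5.
The coefficient of k is -2.

-2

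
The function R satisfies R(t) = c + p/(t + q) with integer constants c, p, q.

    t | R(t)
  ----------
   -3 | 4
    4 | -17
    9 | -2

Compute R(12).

(R(t) − c)(t + q) = p for each data point; the three points give a linear system in c and q, then p follows.
Solving: c = 1, q = -3, p = -18, so R(t) = 1 − 18/(t − 3).
Then R(12) = 1 − 18/9 = -1.

-1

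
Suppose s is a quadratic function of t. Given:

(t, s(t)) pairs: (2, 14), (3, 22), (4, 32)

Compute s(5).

Write s(t) = at² + bt + c; the 3 given values yield a linear system in the 3 coefficients.
Solving, s(t) = t² + 3t + 4.
Then s(5) = 44.

44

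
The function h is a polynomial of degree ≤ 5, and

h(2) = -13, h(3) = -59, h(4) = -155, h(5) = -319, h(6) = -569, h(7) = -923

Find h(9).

First differences: -46, -96, -164, -250, -354. Second differences: -50, -68, -86, -104. Third differences: -18, -18, -18.
Level-3 differences are constant, so h has degree 3.
Fitting a degree-3 polynomial gives h(t) = -3t³ + 2t² + t + 1.
Then h(9) = -2015.

-2015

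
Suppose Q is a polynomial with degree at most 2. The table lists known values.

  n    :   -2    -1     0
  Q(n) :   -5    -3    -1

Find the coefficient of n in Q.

Write Q(n) = an² + bn + c; the 3 given values yield a linear system in the 3 coefficients.
Solving, the leading coefficient vanishes, and Q(n) = 2n - 1.
The coefficient of n is 2.

2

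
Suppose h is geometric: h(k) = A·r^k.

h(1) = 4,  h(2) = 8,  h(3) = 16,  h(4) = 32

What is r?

2

Consecutive ratio: 8/4 = 2, and 16/8 = 2, so r = 2.
Then A·2^1 = 4 gives A = 2, and h(k) = 2·2^k.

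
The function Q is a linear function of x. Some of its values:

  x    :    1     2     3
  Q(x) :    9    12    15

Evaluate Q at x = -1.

First differences: 3, 3.
Level-1 differences are constant, so Q has degree 1.
Fitting a degree-1 polynomial gives Q(x) = 3x + 6.
Then Q(-1) = 3.

3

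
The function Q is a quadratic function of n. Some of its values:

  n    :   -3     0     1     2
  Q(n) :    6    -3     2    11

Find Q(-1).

Write Q(n) = an² + bn + c; the 4 given values yield a linear system in the 3 coefficients.
Solving, Q(n) = 2n² + 3n - 3.
Then Q(-1) = -4.

-4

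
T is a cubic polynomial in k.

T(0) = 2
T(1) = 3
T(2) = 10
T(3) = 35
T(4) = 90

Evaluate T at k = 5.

187

Write T(k) = ak³ + bk² + ck + d; the 5 given values yield a linear system in the 4 coefficients.
Solving, T(k) = 2k³ - 3k² + 2k + 2.
Then T(5) = 187.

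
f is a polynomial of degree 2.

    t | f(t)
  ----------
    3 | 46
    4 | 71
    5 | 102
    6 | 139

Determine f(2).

First differences: 25, 31, 37. Second differences: 6, 6.
Level-2 differences are constant, so f has degree 2.
Fitting a degree-2 polynomial gives f(t) = 3t² + 4t + 7.
Then f(2) = 27.

27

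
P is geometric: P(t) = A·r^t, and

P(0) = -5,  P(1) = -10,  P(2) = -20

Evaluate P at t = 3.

Consecutive ratio: -10/(-5) = 2, and -20/(-10) = 2, so r = 2.
Then A·2^0 = -5 gives A = -5, and P(t) = -5·2^t.
P(3) = -5·2^3 = -40.

-40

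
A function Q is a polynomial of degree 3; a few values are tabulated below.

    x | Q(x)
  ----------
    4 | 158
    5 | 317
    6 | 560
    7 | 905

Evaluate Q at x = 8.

1370

Write Q(x) = ax³ + bx² + cx + d; the 4 given values yield a linear system in the 4 coefficients.
Solving, Q(x) = 3x³ - 3x² + 3x + 2.
Then Q(8) = 1370.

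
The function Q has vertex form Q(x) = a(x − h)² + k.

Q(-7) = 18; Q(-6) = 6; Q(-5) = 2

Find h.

First differences -12, -4; second difference 8 = 2a, so a = 4.
Expanding, the x-coefficient is −2ah = -8h; matching it to the data gives h = -5, and then k = 2.
So Q(x) = 4(x + 5)² + 2.
Hence h = -5.

-5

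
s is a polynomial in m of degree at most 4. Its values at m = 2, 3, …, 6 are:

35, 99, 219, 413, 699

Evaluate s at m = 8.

1619

Write s(m) = am^4 + bm³ + cm² + dm + e; the 5 given values yield a linear system in the 5 coefficients.
Solving, the leading coefficient vanishes, and s(m) = 3m³ + m² + 2m + 3.
Then s(8) = 1619.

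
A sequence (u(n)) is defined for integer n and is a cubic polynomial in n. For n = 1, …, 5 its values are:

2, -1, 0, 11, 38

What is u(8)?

275

Write u(n) = an³ + bn² + cn + d; the 5 given values yield a linear system in the 4 coefficients.
Solving, u(n) = n³ - 4n² + 2n + 3.
Then u(8) = 275.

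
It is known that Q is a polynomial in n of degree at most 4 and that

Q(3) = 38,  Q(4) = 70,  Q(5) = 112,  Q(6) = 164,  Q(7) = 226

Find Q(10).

First differences: 32, 42, 52, 62. Second differences: 10, 10, 10.
Level-2 differences are constant, so Q has degree 2.
Fitting a degree-2 polynomial gives Q(n) = 5n² - 3n + 2.
Then Q(10) = 472.

472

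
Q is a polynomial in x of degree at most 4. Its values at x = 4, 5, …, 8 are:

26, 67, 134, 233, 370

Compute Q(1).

First differences: 41, 67, 99, 137. Second differences: 26, 32, 38. Third differences: 6, 6.
Level-3 differences are constant, so Q has degree 3.
Fitting a degree-3 polynomial gives Q(x) = x³ - 2x² - 2x + 2.
Then Q(1) = -1.

-1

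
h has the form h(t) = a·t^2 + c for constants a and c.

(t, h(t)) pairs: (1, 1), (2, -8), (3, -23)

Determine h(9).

-239

From h(1) = 1 and h(2) = -8: 1a + c = 1 and 4a + c = -8.
Subtracting: 3a = -9, so a = -3; then c = 1 − (-3)·1 = 4.
So h(t) = -3t² + 4, and h(9) = -239.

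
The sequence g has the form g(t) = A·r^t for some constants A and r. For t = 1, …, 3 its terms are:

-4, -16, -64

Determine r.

Consecutive ratio: -16/(-4) = 4, and -64/(-16) = 4, so r = 4.
Then A·4^1 = -4 gives A = -1, and g(t) = -1·4^t.

4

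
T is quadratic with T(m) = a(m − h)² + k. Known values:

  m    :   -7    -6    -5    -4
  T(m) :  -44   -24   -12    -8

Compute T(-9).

First differences 20, 12, 4; second difference -8 = 2a, so a = -4.
Expanding, the m-coefficient is −2ah = 8h; matching it to the data gives h = -4, and then k = -8.
So T(m) = -4(m + 4)² − 8.
T(-9) = -4·(-5)² − 8 = -108.

-108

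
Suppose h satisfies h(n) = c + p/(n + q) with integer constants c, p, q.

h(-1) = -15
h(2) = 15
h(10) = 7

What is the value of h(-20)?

4

(h(n) − c)(n + q) = p for each data point; the three points give a linear system in c and q, then p follows.
Solving: c = 5, q = 0, p = 20, so h(n) = 5 + 20/(n + 0).
Then h(-20) = 5 + 20/(-20) = 4.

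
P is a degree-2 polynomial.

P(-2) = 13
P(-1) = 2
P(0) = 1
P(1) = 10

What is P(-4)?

65

First differences: -11, -1, 9. Second differences: 10, 10.
Level-2 differences are constant, so P has degree 2.
Fitting a degree-2 polynomial gives P(m) = 5m² + 4m + 1.
Then P(-4) = 65.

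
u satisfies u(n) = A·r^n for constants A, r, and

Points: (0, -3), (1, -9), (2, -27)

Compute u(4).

Consecutive ratio: -9/(-3) = 3, and -27/(-9) = 3, so r = 3.
Then A·3^0 = -3 gives A = -3, and u(n) = -3·3^n.
u(4) = -3·3^4 = -243.

-243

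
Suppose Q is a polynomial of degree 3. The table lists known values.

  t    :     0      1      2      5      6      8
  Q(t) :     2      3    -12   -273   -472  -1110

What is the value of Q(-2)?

0

Write Q(t) = at³ + bt² + ct + d; the 6 given values yield a linear system in the 4 coefficients.
Solving, Q(t) = -2t³ - 2t² + 5t + 2.
Then Q(-2) = 0.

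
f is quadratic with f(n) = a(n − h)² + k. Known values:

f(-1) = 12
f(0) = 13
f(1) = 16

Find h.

-1

First differences 1, 3; second difference 2 = 2a, so a = 1.
Expanding, the n-coefficient is −2ah = -2h; matching it to the data gives h = -1, and then k = 12.
So f(n) = 1(n + 1)² + 12.
Hence h = -1.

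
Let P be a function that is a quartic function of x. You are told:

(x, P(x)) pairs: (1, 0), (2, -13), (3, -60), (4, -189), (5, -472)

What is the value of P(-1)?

-4

Write P(x) = ax^4 + bx³ + cx² + dx + e; the 5 given values yield a linear system in the 5 coefficients.
Solving, P(x) = -x^4 + 2x³ - 4x² + 3.
Then P(-1) = -4.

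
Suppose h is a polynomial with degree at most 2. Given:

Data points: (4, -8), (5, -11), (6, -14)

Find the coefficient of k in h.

First differences: -3, -3.
Level-1 differences are constant, so h has degree 1.
Fitting a degree-1 polynomial gives h(k) = -3k + 4.
The coefficient of k is -3.

-3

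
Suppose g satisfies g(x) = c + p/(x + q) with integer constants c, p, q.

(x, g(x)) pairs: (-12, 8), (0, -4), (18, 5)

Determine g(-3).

26

(g(x) − c)(x + q) = p for each data point; the three points give a linear system in c and q, then p follows.
Solving: c = 6, q = 2, p = -20, so g(x) = 6 − 20/(x + 2).
Then g(-3) = 6 − 20/(-1) = 26.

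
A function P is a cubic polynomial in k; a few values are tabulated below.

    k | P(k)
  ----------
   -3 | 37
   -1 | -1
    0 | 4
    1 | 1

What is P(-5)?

Write P(k) = ak³ + bk² + ck + d; the 4 given values yield a linear system in the 4 coefficients.
Solving, P(k) = -3k³ - 4k² + 4k + 4.
Then P(-5) = 259.

259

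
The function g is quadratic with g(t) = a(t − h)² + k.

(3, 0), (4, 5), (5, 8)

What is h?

First differences 5, 3; second difference -2 = 2a, so a = -1.
Expanding, the t-coefficient is −2ah = 2h; matching it to the data gives h = 6, and then k = 9.
So g(t) = -1(t − 6)² + 9.
Hence h = 6.

6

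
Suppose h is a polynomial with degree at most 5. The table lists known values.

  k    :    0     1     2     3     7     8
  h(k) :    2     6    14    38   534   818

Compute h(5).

Write h(k) = ak^5 + bk^4 + ck³ + dk² + ek + p; the 6 given values yield a linear system in the 6 coefficients.
Solving, the top 2 coefficients vanish, and h(k) = 2k³ - 4k² + 6k + 2.
Then h(5) = 182.

182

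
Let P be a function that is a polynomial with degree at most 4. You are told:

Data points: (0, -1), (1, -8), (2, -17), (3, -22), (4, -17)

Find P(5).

4

First differences: -7, -9, -5, 5. Second differences: -2, 4, 10. Third differences: 6, 6.
Level-3 differences are constant, so P has degree 3.
Fitting a degree-3 polynomial gives P(n) = n³ - 4n² - 4n - 1.
Then P(5) = 4.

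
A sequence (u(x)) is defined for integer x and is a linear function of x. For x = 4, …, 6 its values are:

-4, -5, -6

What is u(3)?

Write u(x) = ax + b; the 3 given values yield a linear system in the 2 coefficients.
Solving, u(x) = -x.
Then u(3) = -3.

-3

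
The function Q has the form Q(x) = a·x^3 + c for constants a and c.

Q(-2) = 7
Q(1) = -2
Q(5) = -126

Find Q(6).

From Q(-2) = 7 and Q(1) = -2: -8a + c = 7 and 1a + c = -2.
Subtracting: 9a = -9, so a = -1; then c = 7 − (-1)·(-8) = -1.
So Q(x) = -1x³ − 1, and Q(6) = -217.

-217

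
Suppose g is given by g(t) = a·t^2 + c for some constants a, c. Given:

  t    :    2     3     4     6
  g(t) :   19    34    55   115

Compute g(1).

From g(2) = 19 and g(3) = 34: 4a + c = 19 and 9a + c = 34.
Subtracting: 5a = 15, so a = 3; then c = 19 − 3·4 = 7.
So g(t) = 3t² + 7, and g(1) = 10.

10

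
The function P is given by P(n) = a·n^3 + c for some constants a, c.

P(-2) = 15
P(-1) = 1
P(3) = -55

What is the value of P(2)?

From P(-2) = 15 and P(-1) = 1: -8a + c = 15 and -1a + c = 1.
Subtracting: 7a = -14, so a = -2; then c = 15 − (-2)·(-8) = -1.
So P(n) = -2n³ − 1, and P(2) = -17.

-17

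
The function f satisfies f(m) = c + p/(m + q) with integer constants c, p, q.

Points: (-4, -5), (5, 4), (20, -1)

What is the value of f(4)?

7

(f(m) − c)(m + q) = p for each data point; the three points give a linear system in c and q, then p follows.
Solving: c = -2, q = -2, p = 18, so f(m) = -2 + 18/(m − 2).
Then f(4) = -2 + 18/2 = 7.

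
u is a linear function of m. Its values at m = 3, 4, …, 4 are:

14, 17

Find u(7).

Write u(m) = am + b; the 2 given values yield a linear system in the 2 coefficients.
Solving, u(m) = 3m + 5.
Then u(7) = 26.

26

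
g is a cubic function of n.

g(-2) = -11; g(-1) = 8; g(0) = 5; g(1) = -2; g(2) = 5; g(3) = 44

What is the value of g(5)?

First differences: 19, -3, -7, 7, 39. Second differences: -22, -4, 14, 32. Third differences: 18, 18, 18.
Level-3 differences are constant, so g has degree 3.
Fitting a degree-3 polynomial gives g(n) = 3n³ - 2n² - 8n + 5.
Then g(5) = 290.

290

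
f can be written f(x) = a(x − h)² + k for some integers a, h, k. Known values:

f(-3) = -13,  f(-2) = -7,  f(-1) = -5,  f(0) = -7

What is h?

First differences 6, 2, -2; second difference -4 = 2a, so a = -2.
Expanding, the x-coefficient is −2ah = 4h; matching it to the data gives h = -1, and then k = -5.
So f(x) = -2(x + 1)² − 5.
Hence h = -1.

-1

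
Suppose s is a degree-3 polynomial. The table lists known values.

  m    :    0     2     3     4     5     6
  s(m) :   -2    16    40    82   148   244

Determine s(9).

Write s(m) = am³ + bm² + cm + d; the 6 given values yield a linear system in the 4 coefficients.
Solving, s(m) = m³ + 5m - 2.
Then s(9) = 772.

772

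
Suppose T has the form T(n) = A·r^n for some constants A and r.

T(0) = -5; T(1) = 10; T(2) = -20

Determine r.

Consecutive ratio: 10/(-5) = -2, and -20/10 = -2, so r = -2.
Then A·(-2)^0 = -5 gives A = -5, and T(n) = -5·(-2)^n.

-2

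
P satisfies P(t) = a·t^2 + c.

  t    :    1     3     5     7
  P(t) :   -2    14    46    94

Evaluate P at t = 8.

124

From P(1) = -2 and P(3) = 14: 1a + c = -2 and 9a + c = 14.
Subtracting: 8a = 16, so a = 2; then c = -2 − 2·1 = -4.
So P(t) = 2t² − 4, and P(8) = 124.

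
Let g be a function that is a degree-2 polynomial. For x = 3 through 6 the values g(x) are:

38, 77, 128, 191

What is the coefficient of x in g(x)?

-3

First differences: 39, 51, 63. Second differences: 12, 12.
Level-2 differences are constant, so g has degree 2.
Fitting a degree-2 polynomial gives g(x) = 6x² - 3x - 7.
The coefficient of x is -3.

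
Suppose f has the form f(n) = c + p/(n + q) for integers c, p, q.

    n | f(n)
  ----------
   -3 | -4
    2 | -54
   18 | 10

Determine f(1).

(f(n) − c)(n + q) = p for each data point; the three points give a linear system in c and q, then p follows.
Solving: c = 6, q = -3, p = 60, so f(n) = 6 + 60/(n − 3).
Then f(1) = 6 + 60/(-2) = -24.

-24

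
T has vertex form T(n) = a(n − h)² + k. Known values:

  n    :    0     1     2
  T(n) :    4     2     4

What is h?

1

First differences -2, 2; second difference 4 = 2a, so a = 2.
Expanding, the n-coefficient is −2ah = -4h; matching it to the data gives h = 1, and then k = 2.
So T(n) = 2(n − 1)² + 2.
Hence h = 1.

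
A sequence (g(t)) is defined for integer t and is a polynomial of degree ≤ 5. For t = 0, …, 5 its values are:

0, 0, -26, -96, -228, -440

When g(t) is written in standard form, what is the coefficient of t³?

-3

First differences: 0, -26, -70, -132, -212. Second differences: -26, -44, -62, -80. Third differences: -18, -18, -18.
Level-3 differences are constant, so g has degree 3.
Fitting a degree-3 polynomial gives g(t) = -3t³ - 4t² + 7t.
The coefficient of t³ is -3.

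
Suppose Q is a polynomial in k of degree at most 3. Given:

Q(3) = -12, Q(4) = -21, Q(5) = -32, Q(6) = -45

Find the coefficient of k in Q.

First differences: -9, -11, -13. Second differences: -2, -2.
Level-2 differences are constant, so Q has degree 2.
Fitting a degree-2 polynomial gives Q(k) = -k² - 2k + 3.
The coefficient of k is -2.

-2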